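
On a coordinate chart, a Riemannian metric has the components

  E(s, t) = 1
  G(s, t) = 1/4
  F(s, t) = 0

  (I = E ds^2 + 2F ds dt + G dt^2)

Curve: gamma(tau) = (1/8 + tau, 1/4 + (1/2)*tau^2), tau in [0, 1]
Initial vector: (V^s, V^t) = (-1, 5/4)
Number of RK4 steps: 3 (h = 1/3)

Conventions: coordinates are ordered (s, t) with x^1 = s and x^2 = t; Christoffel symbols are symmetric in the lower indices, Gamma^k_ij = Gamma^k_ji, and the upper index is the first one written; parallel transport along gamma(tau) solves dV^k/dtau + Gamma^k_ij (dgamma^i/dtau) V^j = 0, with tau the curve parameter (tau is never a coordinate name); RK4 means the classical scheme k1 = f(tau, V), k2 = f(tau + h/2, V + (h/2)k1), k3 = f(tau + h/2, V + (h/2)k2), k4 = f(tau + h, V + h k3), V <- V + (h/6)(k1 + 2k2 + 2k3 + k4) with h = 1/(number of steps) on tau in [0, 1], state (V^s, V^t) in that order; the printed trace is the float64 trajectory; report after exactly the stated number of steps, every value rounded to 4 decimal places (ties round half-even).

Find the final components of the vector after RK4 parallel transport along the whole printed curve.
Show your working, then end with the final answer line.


gamma'(tau) = (1, tau); f(tau, V)^k = -Gamma^k_ij(gamma(tau)) gamma'^i(tau) V^j; h = 1/3; intermediate values shown to 6 dp
curve data and Christoffel symbols at the stage parameters:
  tau = 0.000000: gamma = (0.125000, 0.250000), gamma' = (1.000000, 0.000000); Gamma_sss = 0.000000, Gamma_sst = 0.000000, Gamma_stt = 0.000000, Gamma_tss = 0.000000, Gamma_tst = 0.000000, Gamma_ttt = 0.000000
  tau = 0.166667: gamma = (0.291667, 0.263889), gamma' = (1.000000, 0.166667); Gamma_sss = 0.000000, Gamma_sst = 0.000000, Gamma_stt = 0.000000, Gamma_tss = 0.000000, Gamma_tst = 0.000000, Gamma_ttt = 0.000000
  tau = 0.333333: gamma = (0.458333, 0.305556), gamma' = (1.000000, 0.333333); Gamma_sss = 0.000000, Gamma_sst = 0.000000, Gamma_stt = 0.000000, Gamma_tss = 0.000000, Gamma_tst = 0.000000, Gamma_ttt = 0.000000
  tau = 0.500000: gamma = (0.625000, 0.375000), gamma' = (1.000000, 0.500000); Gamma_sss = 0.000000, Gamma_sst = 0.000000, Gamma_stt = 0.000000, Gamma_tss = 0.000000, Gamma_tst = 0.000000, Gamma_ttt = 0.000000
  tau = 0.666667: gamma = (0.791667, 0.472222), gamma' = (1.000000, 0.666667); Gamma_sss = 0.000000, Gamma_sst = 0.000000, Gamma_stt = 0.000000, Gamma_tss = 0.000000, Gamma_tst = 0.000000, Gamma_ttt = 0.000000
  tau = 0.833333: gamma = (0.958333, 0.597222), gamma' = (1.000000, 0.833333); Gamma_sss = 0.000000, Gamma_sst = 0.000000, Gamma_stt = 0.000000, Gamma_tss = 0.000000, Gamma_tst = 0.000000, Gamma_ttt = 0.000000
  tau = 1.000000: gamma = (1.125000, 0.750000), gamma' = (1.000000, 1.000000); Gamma_sss = 0.000000, Gamma_sst = 0.000000, Gamma_stt = 0.000000, Gamma_tss = 0.000000, Gamma_tst = 0.000000, Gamma_ttt = 0.000000
step 0: V^s = -1.0000, V^t = 1.2500
step 1: k1 = (0.000000, 0.000000), k2 = (0.000000, 0.000000), k3 = (0.000000, 0.000000), k4 = (0.000000, 0.000000); V <- V + (h/6)(k1 + 2k2 + 2k3 + k4): V^s = -1.0000, V^t = 1.2500
step 2: k1 = (0.000000, 0.000000), k2 = (0.000000, 0.000000), k3 = (0.000000, 0.000000), k4 = (0.000000, 0.000000); V <- V + (h/6)(k1 + 2k2 + 2k3 + k4): V^s = -1.0000, V^t = 1.2500
step 3: k1 = (0.000000, 0.000000), k2 = (0.000000, 0.000000), k3 = (0.000000, 0.000000), k4 = (0.000000, 0.000000); V <- V + (h/6)(k1 + 2k2 + 2k3 + k4): V^s = -1.0000, V^t = 1.2500

Answer: V^s = -1.0000, V^t = 1.2500


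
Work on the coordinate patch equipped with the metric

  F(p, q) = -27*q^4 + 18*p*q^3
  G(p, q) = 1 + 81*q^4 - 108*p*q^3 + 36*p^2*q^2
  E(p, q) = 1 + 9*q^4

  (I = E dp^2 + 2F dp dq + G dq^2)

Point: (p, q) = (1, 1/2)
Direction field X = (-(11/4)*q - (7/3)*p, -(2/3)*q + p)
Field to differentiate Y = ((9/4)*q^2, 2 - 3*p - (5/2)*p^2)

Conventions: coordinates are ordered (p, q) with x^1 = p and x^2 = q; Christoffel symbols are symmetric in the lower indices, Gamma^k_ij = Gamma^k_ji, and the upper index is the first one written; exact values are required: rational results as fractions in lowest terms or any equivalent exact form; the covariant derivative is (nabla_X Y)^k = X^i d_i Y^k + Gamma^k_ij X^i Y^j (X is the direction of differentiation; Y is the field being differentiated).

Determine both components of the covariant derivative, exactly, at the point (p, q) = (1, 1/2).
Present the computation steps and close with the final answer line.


E = 25/16, F = 9/16, G = 25/16 at the point
E_p = 0, E_q = 9/2, F_p = 9/4, F_q = 0, G_p = 9/2, G_q = -9/2
EG - F^2 = 17/8;  g^inv = (8/17) * [[25/16, -9/16], [-9/16, 25/16]]
first-kind symbols [ij,l] = (1/2)(d_i g_jl + d_j g_il - d_l g_ij): [pp,p] = E_p/2 = 0, [pp,q] = F_p - E_q/2 = 0, [pq,p] = E_q/2 = 9/4, [pq,q] = G_p/2 = 9/4, [qq,p] = F_q - G_p/2 = -9/4, [qq,q] = G_q/2 = -9/4
Gamma^p_ij = (G*[ij,p] - F*[ij,q])/(EG - F^2), Gamma^q_ij = (E*[ij,q] - F*[ij,p])/(EG - F^2)
Gamma_ppp = 0, Gamma_ppq = 18/17, Gamma_pqq = -18/17, Gamma_qpp = 0, Gamma_qpq = 18/17, Gamma_qqq = -18/17
X = (-89/24, 2/3), Y = (9/16, -7/2) at the point

Answer: (nabla_X Y)^p = 2463/136, (nabla_X Y)^q = 18881/408


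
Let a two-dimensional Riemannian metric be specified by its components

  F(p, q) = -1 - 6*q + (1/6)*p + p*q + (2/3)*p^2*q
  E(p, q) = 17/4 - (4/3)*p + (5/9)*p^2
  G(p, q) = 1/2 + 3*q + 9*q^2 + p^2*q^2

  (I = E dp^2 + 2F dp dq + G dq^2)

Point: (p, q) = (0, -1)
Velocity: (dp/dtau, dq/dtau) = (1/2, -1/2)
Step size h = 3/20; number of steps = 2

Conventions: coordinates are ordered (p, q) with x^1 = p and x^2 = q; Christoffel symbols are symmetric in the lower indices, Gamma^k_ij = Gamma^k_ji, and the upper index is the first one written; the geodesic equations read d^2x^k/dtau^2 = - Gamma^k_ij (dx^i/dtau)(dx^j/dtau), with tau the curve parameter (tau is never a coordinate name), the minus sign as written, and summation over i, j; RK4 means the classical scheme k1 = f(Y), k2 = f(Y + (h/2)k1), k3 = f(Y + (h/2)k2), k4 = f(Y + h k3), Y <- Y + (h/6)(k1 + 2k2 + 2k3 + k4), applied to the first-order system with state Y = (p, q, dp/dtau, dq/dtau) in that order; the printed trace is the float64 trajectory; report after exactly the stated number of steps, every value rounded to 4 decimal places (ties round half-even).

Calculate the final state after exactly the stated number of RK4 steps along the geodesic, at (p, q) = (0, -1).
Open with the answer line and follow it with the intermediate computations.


Answer: p = 0.1531, q = -1.1394, dp/dtau = 0.5077, dq/dtau = -0.4245

f(Y) = (dp/dtau, dq/dtau, -Gamma^p_ij Y'^i Y'^j, -Gamma^q_ij Y'^i Y'^j) with the Gammas evaluated at the stage position; h = 0.150000; intermediate values shown to 6 dp
step 0: p = 0.0000, q = -1.0000, dp/dtau = 0.5000, dq/dtau = -0.5000
step 1:
  k1: at (p, q) = (0.000000, -1.000000), (dp/dtau, dq/dtau) = (0.500000, -0.500000); Gamma_ppp = -0.063492, Gamma_ppq = 0.000000, Gamma_pqq = -0.571429, Gamma_qpp = -0.079365, Gamma_qpq = 0.000000, Gamma_qqq = -0.714286; k1 = (0.500000, -0.500000, 0.158730, 0.198413)
  k2: at (p, q) = (0.037500, -1.037500), (dp/dtau, dq/dtau) = (0.511905, -0.485119); Gamma_ppp = 0.079134, Gamma_ppq = -0.075454, Gamma_pqq = -0.640469, Gamma_qpp = -0.188439, Gamma_qpq = 0.061056, Gamma_qqq = -0.637877; k2 = (0.511905, -0.485119, 0.092516, 0.229823)
  k3: at (p, q) = (0.038393, -1.036384), (dp/dtau, dq/dtau) = (0.506939, -0.482763); Gamma_ppp = 0.082186, Gamma_ppq = -0.077076, Gamma_pqq = -0.643254, Gamma_qpp = -0.191070, Gamma_qpq = 0.062442, Gamma_qqq = -0.636671; k3 = (0.506939, -0.482763, 0.091070, 0.228048)
  k4: at (p, q) = (0.076041, -1.072414), (dp/dtau, dq/dtau) = (0.513661, -0.465793); Gamma_ppp = 0.224719, Gamma_ppq = -0.157619, Gamma_pqq = -0.725956, Gamma_qpp = -0.290482, Gamma_qpq = 0.122057, Gamma_qqq = -0.558338; k4 = (0.513661, -0.465793, 0.022791, 0.256188)
  Y <- Y + (h/6)(k1 + 2k2 + 2k3 + k4): p = 0.0763, q = -1.0725, dp/dtau = 0.5137, dq/dtau = -0.4657
step 2:
  k1: at (p, q) = (0.076284, -1.072539), (dp/dtau, dq/dtau) = (0.513717, -0.465741); Gamma_ppp = 0.225592, Gamma_ppq = -0.158119, Gamma_pqq = -0.726537, Gamma_qpp = -0.291094, Gamma_qpq = 0.122424, Gamma_qqq = -0.557884; k1 = (0.513717, -0.465741, 0.022399, 0.256417)
  k2: at (p, q) = (0.114812, -1.107470), (dp/dtau, dq/dtau) = (0.515397, -0.446510); Gamma_ppp = 0.362508, Gamma_ppq = -0.240345, Gamma_pqq = -0.819898, Gamma_qpp = -0.378266, Gamma_qpq = 0.178473, Gamma_qqq = -0.479849; k2 = (0.515397, -0.446510, -0.043452, 0.278293)
  k3: at (p, q) = (0.114938, -1.106027), (dp/dtau, dq/dtau) = (0.510458, -0.444869); Gamma_ppp = 0.362462, Gamma_ppq = -0.240075, Gamma_pqq = -0.819883, Gamma_qpp = -0.378800, Gamma_qpq = 0.178544, Gamma_qqq = -0.480567; k3 = (0.510458, -0.444869, -0.041220, 0.274902)
  k4: at (p, q) = (0.152852, -1.139269), (dp/dtau, dq/dtau) = (0.507534, -0.424506); Gamma_ppp = 0.482071, Gamma_ppq = -0.316271, Gamma_pqq = -0.914233, Gamma_qpp = -0.447780, Gamma_qpq = 0.226452, Gamma_qqq = -0.409040; k4 = (0.507534, -0.424506, -0.095710, 0.286634)
  Y <- Y + (h/6)(k1 + 2k2 + 2k3 + k4): p = 0.1531, q = -1.1394, dp/dtau = 0.5077, dq/dtau = -0.4245


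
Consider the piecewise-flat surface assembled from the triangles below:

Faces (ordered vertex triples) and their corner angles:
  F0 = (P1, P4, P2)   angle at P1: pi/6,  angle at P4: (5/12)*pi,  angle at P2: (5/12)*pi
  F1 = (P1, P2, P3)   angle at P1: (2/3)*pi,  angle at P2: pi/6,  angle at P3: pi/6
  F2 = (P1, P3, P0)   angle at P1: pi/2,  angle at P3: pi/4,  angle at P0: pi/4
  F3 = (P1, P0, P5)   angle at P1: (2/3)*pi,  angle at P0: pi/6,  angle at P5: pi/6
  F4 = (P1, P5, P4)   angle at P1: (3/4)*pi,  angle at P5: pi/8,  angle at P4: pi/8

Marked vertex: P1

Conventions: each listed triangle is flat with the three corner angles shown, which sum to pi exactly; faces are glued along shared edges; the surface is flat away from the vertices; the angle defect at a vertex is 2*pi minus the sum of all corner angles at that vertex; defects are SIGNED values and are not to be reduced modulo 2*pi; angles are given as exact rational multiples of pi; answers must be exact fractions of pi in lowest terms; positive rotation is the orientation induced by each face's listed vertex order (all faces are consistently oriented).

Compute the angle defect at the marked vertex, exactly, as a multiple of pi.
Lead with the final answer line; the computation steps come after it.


Answer: defect(P1) = (-3/4)*pi

Sum of corner angles at P1: (11/4)*pi
defect = 2*pi - (11/4)*pi


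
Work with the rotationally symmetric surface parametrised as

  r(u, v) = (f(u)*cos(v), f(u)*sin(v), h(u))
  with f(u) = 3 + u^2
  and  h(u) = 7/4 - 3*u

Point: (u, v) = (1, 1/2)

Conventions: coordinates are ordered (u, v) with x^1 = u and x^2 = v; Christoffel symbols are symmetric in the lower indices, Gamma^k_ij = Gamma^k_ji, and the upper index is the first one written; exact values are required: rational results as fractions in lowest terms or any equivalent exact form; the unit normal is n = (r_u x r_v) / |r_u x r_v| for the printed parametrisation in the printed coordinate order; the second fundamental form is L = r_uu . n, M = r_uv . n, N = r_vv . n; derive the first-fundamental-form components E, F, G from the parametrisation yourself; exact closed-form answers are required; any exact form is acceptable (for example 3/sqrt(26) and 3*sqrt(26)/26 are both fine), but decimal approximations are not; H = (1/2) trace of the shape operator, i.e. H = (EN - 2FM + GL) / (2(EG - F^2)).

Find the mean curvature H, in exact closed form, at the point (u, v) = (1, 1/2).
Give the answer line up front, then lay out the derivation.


Answer: H = -15*sqrt(13)/1352

f = 4, f' = 2, f'' = 2, h' = -3, h'' = 0
E = 13, F = 0, G = 16; answer radicand W^2 = 13
unnormalised second-form numerators: l = 6, m = 0, n = -12; L = l/sqrt(13), and similarly M = m/sqrt(W^2), N = n/sqrt(W^2)
H = (E*n - 2*F*m + G*l) / (2*(EG - F^2)*sqrt(W^2)); E*n - 2*F*m + G*l = -60, EG - F^2 = 208, so H = (-15/104)/sqrt(13)


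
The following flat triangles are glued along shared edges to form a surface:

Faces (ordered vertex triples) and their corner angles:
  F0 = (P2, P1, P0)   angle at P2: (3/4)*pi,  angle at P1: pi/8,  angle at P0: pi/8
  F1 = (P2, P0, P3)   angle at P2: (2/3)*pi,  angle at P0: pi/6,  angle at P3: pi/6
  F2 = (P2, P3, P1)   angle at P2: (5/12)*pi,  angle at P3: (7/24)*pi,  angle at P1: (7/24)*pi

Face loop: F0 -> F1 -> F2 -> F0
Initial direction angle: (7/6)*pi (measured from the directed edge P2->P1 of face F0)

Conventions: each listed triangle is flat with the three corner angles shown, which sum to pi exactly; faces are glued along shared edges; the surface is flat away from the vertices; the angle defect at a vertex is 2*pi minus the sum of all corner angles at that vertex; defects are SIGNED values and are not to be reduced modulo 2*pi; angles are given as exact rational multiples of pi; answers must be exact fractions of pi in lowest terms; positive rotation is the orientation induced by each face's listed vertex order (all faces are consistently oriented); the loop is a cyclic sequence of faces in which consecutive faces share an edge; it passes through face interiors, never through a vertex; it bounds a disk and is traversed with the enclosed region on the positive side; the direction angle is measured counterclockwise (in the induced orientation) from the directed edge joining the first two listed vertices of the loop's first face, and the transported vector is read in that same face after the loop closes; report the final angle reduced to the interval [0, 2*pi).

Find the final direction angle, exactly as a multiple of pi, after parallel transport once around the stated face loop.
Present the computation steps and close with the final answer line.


enclosed vertex P2: corner angles sum to (11/6)*pi, defect = 2*pi - (11/6)*pi = pi/6
transport around the loop rotates by the sum of enclosed defects; add to the initial angle mod 2*pi
final angle = (7/6)*pi + pi/6 = (4/3)*pi (mod 2*pi)

Answer: final direction angle = (4/3)*pi


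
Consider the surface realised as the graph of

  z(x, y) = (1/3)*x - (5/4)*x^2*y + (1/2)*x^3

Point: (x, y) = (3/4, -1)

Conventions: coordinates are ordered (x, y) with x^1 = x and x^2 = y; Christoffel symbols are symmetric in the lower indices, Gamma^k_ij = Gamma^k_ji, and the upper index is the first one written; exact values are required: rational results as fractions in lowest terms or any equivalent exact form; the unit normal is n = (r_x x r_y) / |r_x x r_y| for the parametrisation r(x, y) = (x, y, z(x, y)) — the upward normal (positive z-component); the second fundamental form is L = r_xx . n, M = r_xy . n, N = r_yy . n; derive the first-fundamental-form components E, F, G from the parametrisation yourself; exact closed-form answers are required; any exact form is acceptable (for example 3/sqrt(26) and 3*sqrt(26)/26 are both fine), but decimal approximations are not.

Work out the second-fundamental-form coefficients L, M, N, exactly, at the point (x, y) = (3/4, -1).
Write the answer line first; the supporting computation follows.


Answer: L = 912*sqrt(398485)/398485, M = -72*sqrt(398485)/79697, N = 0

z_x = 293/96, z_y = -45/64, z_xx = 19/4, z_xy = -15/8, z_yy = 0
E = 95065/9216, F = -4395/2048, G = 6121/4096; answer radicand W^2 = 398485/36864
unnormalised second-form numerators: l = 19/4, m = -15/8, n = 0; L = l/sqrt(398485/36864), and similarly M = m/sqrt(W^2), N = n/sqrt(W^2)


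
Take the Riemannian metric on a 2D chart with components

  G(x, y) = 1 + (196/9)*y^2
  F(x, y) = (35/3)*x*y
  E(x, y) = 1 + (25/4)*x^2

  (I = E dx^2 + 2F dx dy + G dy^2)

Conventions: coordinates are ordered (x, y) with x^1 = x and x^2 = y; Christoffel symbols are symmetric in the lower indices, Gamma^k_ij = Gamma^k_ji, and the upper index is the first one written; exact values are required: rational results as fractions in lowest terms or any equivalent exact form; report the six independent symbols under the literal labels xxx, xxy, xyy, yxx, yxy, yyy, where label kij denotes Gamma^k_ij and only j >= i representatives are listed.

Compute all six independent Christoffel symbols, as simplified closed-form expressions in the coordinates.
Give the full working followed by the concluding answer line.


E = 1 + (25/4)*x^2; F = (35/3)*x*y; G = 1 + (196/9)*y^2
Gamma^k_ij = (1/2) g^{kl} (d_i g_jl + d_j g_il - d_l g_ij), with g^inv = (1/(EG-F^2)) [[G, -F], [-F, E]]
first partials: E_x = (25/2)*x, E_y = 0, F_x = (35/3)*y, F_y = (35/3)*x, G_x = 0, G_y = (392/9)*y
D = EG - F^2 = 1 + (196/9)*y^2 + (25/4)*x^2
expanded: Gamma^x_xx = (G E_x - 2F F_x + F E_y)/(2D), Gamma^x_xy = (G E_y - F G_x)/(2D), Gamma^x_yy = (2G F_y - G G_x - F G_y)/(2D), Gamma^y_xx = (2E F_x - E E_y - F E_x)/(2D), Gamma^y_xy = (E G_x - F E_y)/(2D), Gamma^y_yy = (E G_y - 2F F_y + F G_x)/(2D); substitute and cancel common factors

Answer: Gamma_xxx = 225*x/(225*x^2 + 784*y^2 + 36), Gamma_xxy = 0, Gamma_xyy = 420*x/(225*x^2 + 784*y^2 + 36), Gamma_yxx = 420*y/(225*x^2 + 784*y^2 + 36), Gamma_yxy = 0, Gamma_yyy = 784*y/(225*x^2 + 784*y^2 + 36)


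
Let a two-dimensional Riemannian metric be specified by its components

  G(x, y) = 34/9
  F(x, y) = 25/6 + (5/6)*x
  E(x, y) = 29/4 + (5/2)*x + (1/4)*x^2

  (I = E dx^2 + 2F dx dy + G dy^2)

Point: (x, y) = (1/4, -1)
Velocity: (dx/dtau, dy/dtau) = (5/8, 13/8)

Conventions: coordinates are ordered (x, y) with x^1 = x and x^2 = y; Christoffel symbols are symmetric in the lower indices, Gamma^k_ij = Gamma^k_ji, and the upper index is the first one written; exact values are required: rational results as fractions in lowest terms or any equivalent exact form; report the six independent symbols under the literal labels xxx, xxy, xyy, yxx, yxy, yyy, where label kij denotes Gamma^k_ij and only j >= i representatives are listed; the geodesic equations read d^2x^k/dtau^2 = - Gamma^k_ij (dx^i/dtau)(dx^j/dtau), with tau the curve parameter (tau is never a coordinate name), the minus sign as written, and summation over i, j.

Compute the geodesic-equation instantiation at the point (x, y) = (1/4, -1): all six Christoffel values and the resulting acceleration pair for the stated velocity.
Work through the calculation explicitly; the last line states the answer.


E = 505/64, F = 35/8, G = 34/9 at the point
E_x = 21/8, E_y = 0, F_x = 5/6, F_y = 0, G_x = 0, G_y = 0
EG - F^2 = 6145/576;  g^inv = (576/6145) * [[34/9, -35/8], [-35/8, 505/64]]
first-kind symbols [ij,l] = (1/2)(d_i g_jl + d_j g_il - d_l g_ij): [xx,x] = E_x/2 = 21/16, [xx,y] = F_x - E_y/2 = 5/6, [xy,x] = E_y/2 = 0, [xy,y] = G_x/2 = 0, [yy,x] = F_y - G_x/2 = 0, [yy,y] = G_y/2 = 0
Gamma^x_ij = (G*[ij,x] - F*[ij,y])/(EG - F^2), Gamma^y_ij = (E*[ij,y] - F*[ij,x])/(EG - F^2)
Gamma_xxx = 756/6145, Gamma_xxy = 0, Gamma_xyy = 0, Gamma_yxx = 96/1229, Gamma_yxy = 0, Gamma_yyy = 0
d^2x/dtau^2 = -(Gamma_xxx*(5/8)^2 + 2*Gamma_xxy*(5/8)*(13/8) + Gamma_xyy*(13/8)^2) = -945/19664
d^2y/dtau^2 = -(Gamma_yxx*(5/8)^2 + 2*Gamma_yxy*(5/8)*(13/8) + Gamma_yyy*(13/8)^2) = -75/2458

Answer: Gamma_xxx = 756/6145, Gamma_xxy = 0, Gamma_xyy = 0, Gamma_yxx = 96/1229, Gamma_yxy = 0, Gamma_yyy = 0; accelerations (d^2x/dtau^2, d^2y/dtau^2) = (-945/19664, -75/2458)


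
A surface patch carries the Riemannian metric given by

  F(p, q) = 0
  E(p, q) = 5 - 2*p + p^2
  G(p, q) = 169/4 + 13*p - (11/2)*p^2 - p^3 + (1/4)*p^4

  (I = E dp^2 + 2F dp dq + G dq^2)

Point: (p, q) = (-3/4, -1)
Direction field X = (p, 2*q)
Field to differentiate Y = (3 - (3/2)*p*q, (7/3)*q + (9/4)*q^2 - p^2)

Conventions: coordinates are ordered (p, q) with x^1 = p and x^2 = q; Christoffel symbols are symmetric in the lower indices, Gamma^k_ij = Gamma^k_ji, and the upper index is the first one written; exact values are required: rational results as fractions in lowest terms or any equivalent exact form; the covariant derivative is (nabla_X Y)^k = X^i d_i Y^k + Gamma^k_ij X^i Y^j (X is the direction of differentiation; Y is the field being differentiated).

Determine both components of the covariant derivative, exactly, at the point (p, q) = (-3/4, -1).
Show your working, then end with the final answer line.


E = 113/16, F = 0, G = 30625/1024 at the point
E_p = -7/2, E_q = 0, F_p = 0, F_q = 0, G_p = 1225/64, G_q = 0
EG - F^2 = 3460625/16384;  g^inv = (16384/3460625) * [[30625/1024, 0], [0, 113/16]]
first-kind symbols [ij,l] = (1/2)(d_i g_jl + d_j g_il - d_l g_ij): [pp,p] = E_p/2 = -7/4, [pp,q] = F_p - E_q/2 = 0, [pq,p] = E_q/2 = 0, [pq,q] = G_p/2 = 1225/128, [qq,p] = F_q - G_p/2 = -1225/128, [qq,q] = G_q/2 = 0
Gamma^p_ij = (G*[ij,p] - F*[ij,q])/(EG - F^2), Gamma^q_ij = (E*[ij,q] - F*[ij,p])/(EG - F^2)
Gamma_ppp = -28/113, Gamma_ppq = 0, Gamma_pqq = -1225/904, Gamma_qpp = 0, Gamma_qpq = 8/25, Gamma_qqq = 0
X = (-3/4, -2), Y = (15/8, -31/48) at the point

Answer: (nabla_X Y)^p = -103639/21696, (nabla_X Y)^q = 649/300


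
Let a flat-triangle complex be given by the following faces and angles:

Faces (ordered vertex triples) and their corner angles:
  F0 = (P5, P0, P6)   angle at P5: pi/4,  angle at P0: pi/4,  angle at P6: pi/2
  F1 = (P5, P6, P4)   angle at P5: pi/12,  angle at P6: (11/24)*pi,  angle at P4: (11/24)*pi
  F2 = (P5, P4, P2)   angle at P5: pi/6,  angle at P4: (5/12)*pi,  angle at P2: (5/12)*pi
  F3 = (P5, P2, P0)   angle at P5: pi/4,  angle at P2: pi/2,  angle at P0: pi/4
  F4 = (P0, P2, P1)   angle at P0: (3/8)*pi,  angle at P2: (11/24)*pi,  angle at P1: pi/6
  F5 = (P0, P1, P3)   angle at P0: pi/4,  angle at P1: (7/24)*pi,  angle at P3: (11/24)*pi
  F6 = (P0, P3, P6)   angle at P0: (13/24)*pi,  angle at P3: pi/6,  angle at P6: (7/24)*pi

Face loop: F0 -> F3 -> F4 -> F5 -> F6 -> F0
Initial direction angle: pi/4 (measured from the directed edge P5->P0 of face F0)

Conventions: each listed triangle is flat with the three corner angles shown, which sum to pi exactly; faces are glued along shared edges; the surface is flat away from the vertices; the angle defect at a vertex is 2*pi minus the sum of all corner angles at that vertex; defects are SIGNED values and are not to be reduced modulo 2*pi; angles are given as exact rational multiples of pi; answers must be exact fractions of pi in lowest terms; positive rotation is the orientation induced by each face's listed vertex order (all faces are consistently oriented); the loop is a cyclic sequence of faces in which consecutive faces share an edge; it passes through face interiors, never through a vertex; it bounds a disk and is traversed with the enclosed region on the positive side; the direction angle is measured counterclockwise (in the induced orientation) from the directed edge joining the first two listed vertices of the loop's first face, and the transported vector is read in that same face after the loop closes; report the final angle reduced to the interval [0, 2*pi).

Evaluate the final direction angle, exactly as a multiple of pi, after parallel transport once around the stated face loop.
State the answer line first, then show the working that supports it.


Answer: final direction angle = (7/12)*pi

enclosed vertex P0: corner angles sum to (5/3)*pi, defect = 2*pi - (5/3)*pi = pi/3
the rotation equals the total enclosed defect, so the final angle is initial + defects (mod 2*pi)
final angle = pi/4 + pi/3 = (7/12)*pi (mod 2*pi)


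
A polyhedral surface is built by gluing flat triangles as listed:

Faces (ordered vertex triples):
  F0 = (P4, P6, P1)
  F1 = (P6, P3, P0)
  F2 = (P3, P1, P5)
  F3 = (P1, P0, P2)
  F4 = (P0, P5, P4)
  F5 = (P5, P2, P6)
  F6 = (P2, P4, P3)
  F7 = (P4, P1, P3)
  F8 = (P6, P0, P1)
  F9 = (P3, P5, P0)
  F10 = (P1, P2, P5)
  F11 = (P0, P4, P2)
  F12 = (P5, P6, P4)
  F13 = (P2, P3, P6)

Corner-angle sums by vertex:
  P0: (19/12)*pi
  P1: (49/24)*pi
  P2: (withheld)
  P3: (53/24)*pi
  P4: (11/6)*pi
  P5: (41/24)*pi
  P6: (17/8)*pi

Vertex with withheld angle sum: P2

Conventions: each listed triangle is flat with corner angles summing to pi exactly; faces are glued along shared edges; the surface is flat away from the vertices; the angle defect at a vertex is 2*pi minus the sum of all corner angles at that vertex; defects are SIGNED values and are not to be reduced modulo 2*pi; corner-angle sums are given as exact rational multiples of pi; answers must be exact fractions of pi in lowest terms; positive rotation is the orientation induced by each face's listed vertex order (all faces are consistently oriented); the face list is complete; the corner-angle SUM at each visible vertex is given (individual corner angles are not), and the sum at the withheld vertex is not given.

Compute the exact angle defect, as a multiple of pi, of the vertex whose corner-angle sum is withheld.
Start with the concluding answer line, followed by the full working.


Answer: defect(P2) = -pi/2

V = 7, E = 21, F = 14; chi = V - E + F = 0
Gauss-Bonnet: total defect = 2*pi*chi = 0; visible defects sum to pi/2


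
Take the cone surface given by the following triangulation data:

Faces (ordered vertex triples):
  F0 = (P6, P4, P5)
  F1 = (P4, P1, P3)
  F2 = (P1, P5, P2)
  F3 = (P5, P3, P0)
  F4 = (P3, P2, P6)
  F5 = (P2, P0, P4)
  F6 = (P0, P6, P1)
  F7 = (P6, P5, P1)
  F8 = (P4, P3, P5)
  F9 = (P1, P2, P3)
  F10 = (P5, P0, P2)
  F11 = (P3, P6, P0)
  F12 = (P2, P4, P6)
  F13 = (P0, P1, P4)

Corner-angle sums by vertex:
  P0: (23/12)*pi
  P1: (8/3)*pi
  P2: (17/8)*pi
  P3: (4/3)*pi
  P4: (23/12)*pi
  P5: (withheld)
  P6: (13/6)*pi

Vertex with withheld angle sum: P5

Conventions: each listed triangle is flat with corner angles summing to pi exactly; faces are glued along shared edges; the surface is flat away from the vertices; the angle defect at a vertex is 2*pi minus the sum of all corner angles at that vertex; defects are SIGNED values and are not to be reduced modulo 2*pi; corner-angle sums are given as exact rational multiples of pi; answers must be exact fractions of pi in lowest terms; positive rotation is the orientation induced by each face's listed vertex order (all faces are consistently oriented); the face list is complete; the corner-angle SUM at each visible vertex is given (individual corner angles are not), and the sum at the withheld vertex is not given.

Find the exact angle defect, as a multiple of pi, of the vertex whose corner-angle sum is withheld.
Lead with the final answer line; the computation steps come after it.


Answer: defect(P5) = pi/8

V = 7, E = 21, F = 14; chi = V - E + F = 0
Gauss-Bonnet: total defect = 2*pi*chi = 0; visible defects sum to -pi/8


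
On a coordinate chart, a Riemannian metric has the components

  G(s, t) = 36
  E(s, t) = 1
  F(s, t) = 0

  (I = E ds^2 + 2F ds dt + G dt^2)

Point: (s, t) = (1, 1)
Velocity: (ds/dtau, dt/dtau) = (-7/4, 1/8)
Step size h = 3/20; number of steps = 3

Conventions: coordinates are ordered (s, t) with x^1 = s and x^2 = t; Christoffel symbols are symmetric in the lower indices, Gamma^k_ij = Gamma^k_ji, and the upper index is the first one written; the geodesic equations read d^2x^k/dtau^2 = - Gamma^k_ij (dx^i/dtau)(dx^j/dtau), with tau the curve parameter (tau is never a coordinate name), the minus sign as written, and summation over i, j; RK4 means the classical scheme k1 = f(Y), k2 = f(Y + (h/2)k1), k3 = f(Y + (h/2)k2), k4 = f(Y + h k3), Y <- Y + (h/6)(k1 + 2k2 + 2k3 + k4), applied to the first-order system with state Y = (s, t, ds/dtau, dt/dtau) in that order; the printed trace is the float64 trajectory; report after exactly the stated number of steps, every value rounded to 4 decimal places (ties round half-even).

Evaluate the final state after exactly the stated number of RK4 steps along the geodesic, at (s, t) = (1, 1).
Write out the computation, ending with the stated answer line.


f(Y) = (ds/dtau, dt/dtau, -Gamma^s_ij Y'^i Y'^j, -Gamma^t_ij Y'^i Y'^j) with the Gammas evaluated at the stage position; h = 0.150000; intermediate values shown to 6 dp
step 0: s = 1.0000, t = 1.0000, ds/dtau = -1.7500, dt/dtau = 0.1250
step 1:
  k1: at (s, t) = (1.000000, 1.000000), (ds/dtau, dt/dtau) = (-1.750000, 0.125000); Gamma_sss = 0.000000, Gamma_sst = 0.000000, Gamma_stt = 0.000000, Gamma_tss = 0.000000, Gamma_tst = 0.000000, Gamma_ttt = 0.000000; k1 = (-1.750000, 0.125000, 0.000000, 0.000000)
  k2: at (s, t) = (0.868750, 1.009375), (ds/dtau, dt/dtau) = (-1.750000, 0.125000); Gamma_sss = 0.000000, Gamma_sst = 0.000000, Gamma_stt = 0.000000, Gamma_tss = 0.000000, Gamma_tst = 0.000000, Gamma_ttt = 0.000000; k2 = (-1.750000, 0.125000, 0.000000, 0.000000)
  k3: at (s, t) = (0.868750, 1.009375), (ds/dtau, dt/dtau) = (-1.750000, 0.125000); Gamma_sss = 0.000000, Gamma_sst = 0.000000, Gamma_stt = 0.000000, Gamma_tss = 0.000000, Gamma_tst = 0.000000, Gamma_ttt = 0.000000; k3 = (-1.750000, 0.125000, 0.000000, 0.000000)
  k4: at (s, t) = (0.737500, 1.018750), (ds/dtau, dt/dtau) = (-1.750000, 0.125000); Gamma_sss = 0.000000, Gamma_sst = 0.000000, Gamma_stt = 0.000000, Gamma_tss = 0.000000, Gamma_tst = 0.000000, Gamma_ttt = 0.000000; k4 = (-1.750000, 0.125000, 0.000000, 0.000000)
  Y <- Y + (h/6)(k1 + 2k2 + 2k3 + k4): s = 0.7375, t = 1.0188, ds/dtau = -1.7500, dt/dtau = 0.1250
step 2:
  k1: at (s, t) = (0.737500, 1.018750), (ds/dtau, dt/dtau) = (-1.750000, 0.125000); Gamma_sss = 0.000000, Gamma_sst = 0.000000, Gamma_stt = 0.000000, Gamma_tss = 0.000000, Gamma_tst = 0.000000, Gamma_ttt = 0.000000; k1 = (-1.750000, 0.125000, 0.000000, 0.000000)
  k2: at (s, t) = (0.606250, 1.028125), (ds/dtau, dt/dtau) = (-1.750000, 0.125000); Gamma_sss = 0.000000, Gamma_sst = 0.000000, Gamma_stt = 0.000000, Gamma_tss = 0.000000, Gamma_tst = 0.000000, Gamma_ttt = 0.000000; k2 = (-1.750000, 0.125000, 0.000000, 0.000000)
  k3: at (s, t) = (0.606250, 1.028125), (ds/dtau, dt/dtau) = (-1.750000, 0.125000); Gamma_sss = 0.000000, Gamma_sst = 0.000000, Gamma_stt = 0.000000, Gamma_tss = 0.000000, Gamma_tst = 0.000000, Gamma_ttt = 0.000000; k3 = (-1.750000, 0.125000, 0.000000, 0.000000)
  k4: at (s, t) = (0.475000, 1.037500), (ds/dtau, dt/dtau) = (-1.750000, 0.125000); Gamma_sss = 0.000000, Gamma_sst = 0.000000, Gamma_stt = 0.000000, Gamma_tss = 0.000000, Gamma_tst = 0.000000, Gamma_ttt = 0.000000; k4 = (-1.750000, 0.125000, 0.000000, 0.000000)
  Y <- Y + (h/6)(k1 + 2k2 + 2k3 + k4): s = 0.4750, t = 1.0375, ds/dtau = -1.7500, dt/dtau = 0.1250
step 3:
  k1: at (s, t) = (0.475000, 1.037500), (ds/dtau, dt/dtau) = (-1.750000, 0.125000); Gamma_sss = 0.000000, Gamma_sst = 0.000000, Gamma_stt = 0.000000, Gamma_tss = 0.000000, Gamma_tst = 0.000000, Gamma_ttt = 0.000000; k1 = (-1.750000, 0.125000, 0.000000, 0.000000)
  k2: at (s, t) = (0.343750, 1.046875), (ds/dtau, dt/dtau) = (-1.750000, 0.125000); Gamma_sss = 0.000000, Gamma_sst = 0.000000, Gamma_stt = 0.000000, Gamma_tss = 0.000000, Gamma_tst = 0.000000, Gamma_ttt = 0.000000; k2 = (-1.750000, 0.125000, 0.000000, 0.000000)
  k3: at (s, t) = (0.343750, 1.046875), (ds/dtau, dt/dtau) = (-1.750000, 0.125000); Gamma_sss = 0.000000, Gamma_sst = 0.000000, Gamma_stt = 0.000000, Gamma_tss = 0.000000, Gamma_tst = 0.000000, Gamma_ttt = 0.000000; k3 = (-1.750000, 0.125000, 0.000000, 0.000000)
  k4: at (s, t) = (0.212500, 1.056250), (ds/dtau, dt/dtau) = (-1.750000, 0.125000); Gamma_sss = 0.000000, Gamma_sst = 0.000000, Gamma_stt = 0.000000, Gamma_tss = 0.000000, Gamma_tst = 0.000000, Gamma_ttt = 0.000000; k4 = (-1.750000, 0.125000, 0.000000, 0.000000)
  Y <- Y + (h/6)(k1 + 2k2 + 2k3 + k4): s = 0.2125, t = 1.0563, ds/dtau = -1.7500, dt/dtau = 0.1250

Answer: s = 0.2125, t = 1.0563, ds/dtau = -1.7500, dt/dtau = 0.1250


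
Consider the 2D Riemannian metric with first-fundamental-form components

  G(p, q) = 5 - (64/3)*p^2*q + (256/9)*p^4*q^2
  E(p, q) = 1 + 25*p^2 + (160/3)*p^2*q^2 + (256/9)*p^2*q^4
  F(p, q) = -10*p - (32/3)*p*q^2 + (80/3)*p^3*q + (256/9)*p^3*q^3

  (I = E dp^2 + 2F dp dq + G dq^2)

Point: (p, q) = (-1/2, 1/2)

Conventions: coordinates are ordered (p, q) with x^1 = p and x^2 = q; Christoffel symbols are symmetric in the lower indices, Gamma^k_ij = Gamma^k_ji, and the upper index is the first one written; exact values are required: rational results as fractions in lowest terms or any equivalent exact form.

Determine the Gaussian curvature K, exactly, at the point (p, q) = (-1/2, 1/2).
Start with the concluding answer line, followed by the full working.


Answer: K = 1728/212521

E = 397/36, F = 38/9, G = 25/9, EG - F^2 = 461/36 at the point
E_p = -361/9, E_q = 152/9, F_p = 0, F_q = -2/3, G_p = 64/9, G_q = -32/9
E_qq = 48, F_pq = 76/3, G_pp = 0
Apply the Brioschi formula K = (det M1 - det M2)/(EG - F^2)^2 over the derivative matrices of E, F, G.
M1 = [[-E_qq/2 + F_pq - G_pp/2, E_p/2, F_p - E_q/2], [F_q - G_p/2, E, F], [G_q/2, F, G]] = [[4/3, -361/18, -76/9], [-38/9, 397/36, 38/9], [-16/9, 38/9, 25/9]]; det M1 = -6692/81
M2 = [[0, E_q/2, G_p/2], [E_q/2, E, F], [G_p/2, F, G]] = [[0, 76/9, 32/9], [76/9, 397/36, 38/9], [32/9, 38/9, 25/9]]; det M2 = -6800/81
det M1 - det M2 = 4/3; K = 4/3 / (461/36)^2 = 1728/212521


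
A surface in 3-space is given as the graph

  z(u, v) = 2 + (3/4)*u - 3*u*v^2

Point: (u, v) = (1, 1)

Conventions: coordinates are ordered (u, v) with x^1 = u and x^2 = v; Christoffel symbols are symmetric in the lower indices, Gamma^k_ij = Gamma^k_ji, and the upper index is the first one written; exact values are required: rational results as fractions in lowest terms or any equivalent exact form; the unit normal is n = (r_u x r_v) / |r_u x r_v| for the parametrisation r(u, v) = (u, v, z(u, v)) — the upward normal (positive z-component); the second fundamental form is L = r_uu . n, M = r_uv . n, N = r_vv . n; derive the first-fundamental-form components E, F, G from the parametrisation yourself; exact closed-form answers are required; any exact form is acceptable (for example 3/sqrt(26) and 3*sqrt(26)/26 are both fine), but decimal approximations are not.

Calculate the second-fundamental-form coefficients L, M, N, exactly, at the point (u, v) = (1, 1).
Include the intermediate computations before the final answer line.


z_u = -9/4, z_v = -6, z_uu = 0, z_uv = -6, z_vv = -6
E = 97/16, F = 27/2, G = 37; answer radicand W^2 = 673/16
unnormalised second-form numerators: l = 0, m = -6, n = -6; L = l/sqrt(673/16), and similarly M = m/sqrt(W^2), N = n/sqrt(W^2)

Answer: L = 0, M = -24*sqrt(673)/673, N = -24*sqrt(673)/673


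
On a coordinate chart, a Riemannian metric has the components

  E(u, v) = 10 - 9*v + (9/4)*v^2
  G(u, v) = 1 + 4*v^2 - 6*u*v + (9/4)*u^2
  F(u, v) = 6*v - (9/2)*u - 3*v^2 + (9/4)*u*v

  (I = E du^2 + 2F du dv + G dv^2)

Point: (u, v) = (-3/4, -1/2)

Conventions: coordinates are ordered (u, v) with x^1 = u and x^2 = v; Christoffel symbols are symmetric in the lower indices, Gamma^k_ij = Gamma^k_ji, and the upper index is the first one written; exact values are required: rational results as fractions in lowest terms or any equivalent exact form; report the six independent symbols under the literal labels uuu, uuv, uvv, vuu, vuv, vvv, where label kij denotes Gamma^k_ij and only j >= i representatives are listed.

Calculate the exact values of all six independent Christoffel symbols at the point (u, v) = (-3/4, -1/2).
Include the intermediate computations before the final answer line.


E = 241/16, F = 15/32, G = 65/64 at the point
E_u = 0, E_v = -45/4, F_u = -45/8, F_v = 117/16, G_u = -3/8, G_v = 1/2
EG - F^2 = 965/64;  g^inv = (64/965) * [[65/64, -15/32], [-15/32, 241/16]]
first-kind symbols [ij,l] = (1/2)(d_i g_jl + d_j g_il - d_l g_ij): [uu,u] = E_u/2 = 0, [uu,v] = F_u - E_v/2 = 0, [uv,u] = E_v/2 = -45/8, [uv,v] = G_u/2 = -3/16, [vv,u] = F_v - G_u/2 = 15/2, [vv,v] = G_v/2 = 1/4
Gamma^u_ij = (G*[ij,u] - F*[ij,v])/(EG - F^2), Gamma^v_ij = (E*[ij,v] - F*[ij,u])/(EG - F^2)

Answer: Gamma_uuu = 0, Gamma_uuv = -72/193, Gamma_uvv = 96/193, Gamma_vuu = 0, Gamma_vuv = -12/965, Gamma_vvv = 16/965


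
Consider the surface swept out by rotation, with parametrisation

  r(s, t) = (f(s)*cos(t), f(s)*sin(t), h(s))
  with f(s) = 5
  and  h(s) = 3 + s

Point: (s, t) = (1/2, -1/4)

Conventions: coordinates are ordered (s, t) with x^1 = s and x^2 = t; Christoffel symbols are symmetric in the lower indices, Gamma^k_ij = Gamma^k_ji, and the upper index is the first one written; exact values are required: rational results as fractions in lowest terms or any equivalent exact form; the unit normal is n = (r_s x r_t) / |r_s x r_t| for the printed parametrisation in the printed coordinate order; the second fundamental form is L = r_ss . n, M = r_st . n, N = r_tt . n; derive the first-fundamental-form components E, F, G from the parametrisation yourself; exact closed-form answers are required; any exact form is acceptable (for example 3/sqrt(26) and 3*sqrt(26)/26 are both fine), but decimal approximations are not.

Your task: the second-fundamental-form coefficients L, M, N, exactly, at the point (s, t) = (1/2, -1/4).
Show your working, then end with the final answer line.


f = 5, f' = 0, f'' = 0, h' = 1, h'' = 0
E = 1, F = 0, G = 25; answer radicand W^2 = 1
unnormalised second-form numerators: l = 0, m = 0, n = 5; L = l/sqrt(1), and similarly M = m/sqrt(W^2), N = n/sqrt(W^2)

Answer: L = 0, M = 0, N = 5


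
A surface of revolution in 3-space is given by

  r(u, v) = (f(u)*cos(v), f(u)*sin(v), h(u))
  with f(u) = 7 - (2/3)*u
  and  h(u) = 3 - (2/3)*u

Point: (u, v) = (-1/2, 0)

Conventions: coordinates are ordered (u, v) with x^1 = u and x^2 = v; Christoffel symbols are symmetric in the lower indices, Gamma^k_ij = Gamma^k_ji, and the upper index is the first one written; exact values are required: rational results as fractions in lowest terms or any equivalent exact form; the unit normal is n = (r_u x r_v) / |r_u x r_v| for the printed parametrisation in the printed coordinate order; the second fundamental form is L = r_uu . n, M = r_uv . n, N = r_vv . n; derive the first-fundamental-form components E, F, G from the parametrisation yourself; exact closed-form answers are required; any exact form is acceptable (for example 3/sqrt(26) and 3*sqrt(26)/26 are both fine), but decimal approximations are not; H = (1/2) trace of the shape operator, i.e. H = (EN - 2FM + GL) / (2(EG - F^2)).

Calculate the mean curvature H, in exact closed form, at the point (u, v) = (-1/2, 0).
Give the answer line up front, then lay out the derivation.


Answer: H = -3*sqrt(2)/88

f = 22/3, f' = -2/3, f'' = 0, h' = -2/3, h'' = 0
E = 8/9, F = 0, G = 484/9; answer radicand W^2 = 8/9
unnormalised second-form numerators: l = 0, m = 0, n = -44/9; L = l/sqrt(8/9), and similarly M = m/sqrt(W^2), N = n/sqrt(W^2)
H = (E*n - 2*F*m + G*l) / (2*(EG - F^2)*sqrt(W^2)); E*n - 2*F*m + G*l = -352/81, EG - F^2 = 3872/81, so H = (-1/22)/sqrt(8/9)


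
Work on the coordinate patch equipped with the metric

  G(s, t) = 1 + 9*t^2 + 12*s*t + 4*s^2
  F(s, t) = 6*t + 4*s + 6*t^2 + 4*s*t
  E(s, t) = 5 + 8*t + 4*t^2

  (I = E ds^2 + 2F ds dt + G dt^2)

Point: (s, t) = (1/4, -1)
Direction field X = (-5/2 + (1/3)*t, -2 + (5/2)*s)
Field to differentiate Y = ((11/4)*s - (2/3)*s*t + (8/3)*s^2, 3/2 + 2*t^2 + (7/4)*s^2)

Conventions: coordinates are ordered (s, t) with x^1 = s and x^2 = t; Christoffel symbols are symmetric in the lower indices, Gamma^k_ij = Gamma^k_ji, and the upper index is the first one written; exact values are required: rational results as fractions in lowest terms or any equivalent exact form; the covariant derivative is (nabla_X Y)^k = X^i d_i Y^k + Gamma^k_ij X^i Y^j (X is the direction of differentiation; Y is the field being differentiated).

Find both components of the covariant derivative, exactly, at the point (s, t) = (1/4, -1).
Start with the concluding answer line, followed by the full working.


Answer: (nabla_X Y)^s = -635/48, (nabla_X Y)^t = 360265/22272

E = 1, F = 0, G = 29/4 at the point
E_s = 0, E_t = 0, F_s = 0, F_t = -5, G_s = -10, G_t = -15
EG - F^2 = 29/4;  g^inv = (4/29) * [[29/4, 0], [0, 1]]
first-kind symbols [ij,l] = (1/2)(d_i g_jl + d_j g_il - d_l g_ij): [ss,s] = E_s/2 = 0, [ss,t] = F_s - E_t/2 = 0, [st,s] = E_t/2 = 0, [st,t] = G_s/2 = -5, [tt,s] = F_t - G_s/2 = 0, [tt,t] = G_t/2 = -15/2
Gamma^s_ij = (G*[ij,s] - F*[ij,t])/(EG - F^2), Gamma^t_ij = (E*[ij,t] - F*[ij,s])/(EG - F^2)
Gamma_sss = 0, Gamma_sst = 0, Gamma_stt = 0, Gamma_tss = 0, Gamma_tst = -20/29, Gamma_ttt = -30/29
X = (-17/6, -11/8), Y = (49/48, 231/64) at the point


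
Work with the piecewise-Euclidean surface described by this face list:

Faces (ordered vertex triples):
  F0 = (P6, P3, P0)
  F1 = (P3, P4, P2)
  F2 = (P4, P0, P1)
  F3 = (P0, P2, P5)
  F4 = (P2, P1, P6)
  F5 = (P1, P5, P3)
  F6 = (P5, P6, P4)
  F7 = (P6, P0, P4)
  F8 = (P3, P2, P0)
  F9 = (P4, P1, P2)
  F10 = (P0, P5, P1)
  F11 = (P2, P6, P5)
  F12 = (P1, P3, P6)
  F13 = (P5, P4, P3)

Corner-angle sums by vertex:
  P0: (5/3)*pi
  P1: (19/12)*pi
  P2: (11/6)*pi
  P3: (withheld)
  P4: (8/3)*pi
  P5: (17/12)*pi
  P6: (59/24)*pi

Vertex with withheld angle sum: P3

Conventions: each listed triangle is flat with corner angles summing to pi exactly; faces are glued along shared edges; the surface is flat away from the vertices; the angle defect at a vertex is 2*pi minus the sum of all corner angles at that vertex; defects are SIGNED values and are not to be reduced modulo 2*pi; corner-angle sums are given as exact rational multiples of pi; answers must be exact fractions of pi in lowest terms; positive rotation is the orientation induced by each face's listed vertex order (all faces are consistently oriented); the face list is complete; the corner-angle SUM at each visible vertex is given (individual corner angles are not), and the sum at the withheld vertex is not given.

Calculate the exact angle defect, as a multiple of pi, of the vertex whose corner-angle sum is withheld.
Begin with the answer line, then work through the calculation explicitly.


Answer: defect(P3) = (-3/8)*pi

V = 7, E = 21, F = 14; chi = V - E + F = 0
Gauss-Bonnet: total defect = 2*pi*chi = 0; visible defects sum to (3/8)*pi
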